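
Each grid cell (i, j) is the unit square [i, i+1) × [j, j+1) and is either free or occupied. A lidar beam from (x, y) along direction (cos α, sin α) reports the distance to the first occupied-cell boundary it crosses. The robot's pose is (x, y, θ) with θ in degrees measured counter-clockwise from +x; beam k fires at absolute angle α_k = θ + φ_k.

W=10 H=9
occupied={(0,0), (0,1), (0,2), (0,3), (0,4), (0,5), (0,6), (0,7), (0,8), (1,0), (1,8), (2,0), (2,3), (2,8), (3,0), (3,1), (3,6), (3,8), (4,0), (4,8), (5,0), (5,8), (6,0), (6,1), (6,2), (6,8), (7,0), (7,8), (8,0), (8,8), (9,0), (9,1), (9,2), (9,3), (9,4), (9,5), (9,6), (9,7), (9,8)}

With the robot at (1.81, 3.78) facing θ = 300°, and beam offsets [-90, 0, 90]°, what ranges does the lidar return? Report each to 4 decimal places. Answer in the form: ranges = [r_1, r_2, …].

beam 1: φ=-90°, α=210°
  direction (-0.8660, -0.5000); cell (1,3); t to first gridline: x 0.9353, y 1.5600 (then +1.1547 / +2.0000)
    (0,3) via x @ 0.9353  # hit
  → r_1 = 0.9353
beam 2: φ=0°, α=300°
  direction (0.5000, -0.8660); cell (1,3); t to first gridline: x 0.3800, y 0.9007 (then +2.0000 / +1.1547)
    (2,3) via x @ 0.3800  # hit
  → r_2 = 0.3800
beam 3: φ=90°, α=30°
  direction (0.8660, 0.5000); cell (1,3); t to first gridline: x 0.2194, y 0.4400 (then +1.1547 / +2.0000)
    (2,3) via x @ 0.2194  # hit
  → r_3 = 0.2194

ranges = [0.9353, 0.3800, 0.2194]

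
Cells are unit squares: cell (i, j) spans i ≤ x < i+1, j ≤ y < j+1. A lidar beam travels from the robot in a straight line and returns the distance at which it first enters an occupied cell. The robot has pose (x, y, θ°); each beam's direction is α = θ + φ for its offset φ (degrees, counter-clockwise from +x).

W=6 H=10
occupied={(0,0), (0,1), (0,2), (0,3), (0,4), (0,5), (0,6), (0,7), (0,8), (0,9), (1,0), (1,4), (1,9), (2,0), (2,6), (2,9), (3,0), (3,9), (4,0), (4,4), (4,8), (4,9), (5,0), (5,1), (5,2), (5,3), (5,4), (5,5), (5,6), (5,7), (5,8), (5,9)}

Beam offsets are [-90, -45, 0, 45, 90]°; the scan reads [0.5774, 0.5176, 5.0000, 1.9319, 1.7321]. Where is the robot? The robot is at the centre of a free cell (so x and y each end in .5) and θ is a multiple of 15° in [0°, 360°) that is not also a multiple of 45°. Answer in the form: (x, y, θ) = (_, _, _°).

Enumerate (i+0.5, j+0.5, θ) over the 28 free cells and 16 admissible headings. For each, cast all 5 beams and compare to the given ranges.
  (3.5, 7.5, 75°): beam 1 = 1.5529 ≠ 0.5774 ✗
  (4.5, 6.5, 300°): beam 1 = 3.0000 ≠ 0.5774 ✗
  (2.5, 1.5, 105°): beam 1 = 2.5882 ≠ 0.5774 ✗
  (2.5, 4.5, 75°): beam 1 = 1.5529 ≠ 0.5774 ✗
  …
  (3.5, 6.5, 240°): r_1=0.5774, r_2=0.5176, r_3=5.0000, r_4=1.9319, r_5=1.7321 — all match ✓
Only this pose fits every beam.

(x, y, θ) = (3.5, 6.5, 240°)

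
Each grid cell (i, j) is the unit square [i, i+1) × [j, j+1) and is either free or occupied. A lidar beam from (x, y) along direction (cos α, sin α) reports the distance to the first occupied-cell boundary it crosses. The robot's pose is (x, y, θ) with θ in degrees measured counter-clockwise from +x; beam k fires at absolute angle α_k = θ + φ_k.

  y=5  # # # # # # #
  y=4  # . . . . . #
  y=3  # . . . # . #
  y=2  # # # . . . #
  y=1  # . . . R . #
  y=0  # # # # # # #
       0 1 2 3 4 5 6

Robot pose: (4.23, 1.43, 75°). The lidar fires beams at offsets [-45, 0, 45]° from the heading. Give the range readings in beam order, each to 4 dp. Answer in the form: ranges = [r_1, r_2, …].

beam 1: φ=-45°, α=30°
  cosα=0.8660 sinα=0.5000 | (4,1) | tMaxX 0.8891 tMaxY 1.1400 | tΔX 1.1547 tΔY 2.0000
    t=0.8891 [x] (5,1)
    t=1.1400 [y] (5,2)
    t=2.0438 [x] (6,2) — stop
  → r_1 = 2.0438
beam 2: φ=0°, α=75°
  cosα=0.2588 sinα=0.9659 | (4,1) | tMaxX 2.9751 tMaxY 0.5901 | tΔX 3.8637 tΔY 1.0353
    t=0.5901 [y] (4,2)
    t=1.6254 [y] (4,3) — stop
  → r_2 = 1.6254
beam 3: φ=45°, α=120°
  cosα=-0.5000 sinα=0.8660 | (4,1) | tMaxX 0.4600 tMaxY 0.6582 | tΔX 2.0000 tΔY 1.1547
    t=0.4600 [x] (3,1)
    t=0.6582 [y] (3,2)
    t=1.8129 [y] (3,3)
    t=2.4600 [x] (2,3)
    t=2.9676 [y] (2,4)
    t=4.1223 [y] (2,5) — stop
  → r_3 = 4.1223

ranges = [2.0438, 1.6254, 4.1223]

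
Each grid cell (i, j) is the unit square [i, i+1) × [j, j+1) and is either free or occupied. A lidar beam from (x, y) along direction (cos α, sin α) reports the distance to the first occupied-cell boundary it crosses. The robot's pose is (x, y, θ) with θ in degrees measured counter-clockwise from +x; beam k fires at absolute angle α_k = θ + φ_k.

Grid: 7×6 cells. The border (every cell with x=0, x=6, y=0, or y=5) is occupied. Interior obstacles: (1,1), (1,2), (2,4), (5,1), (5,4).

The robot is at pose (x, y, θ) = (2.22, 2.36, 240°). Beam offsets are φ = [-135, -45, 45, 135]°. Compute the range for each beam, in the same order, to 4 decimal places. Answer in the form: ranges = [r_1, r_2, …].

beam 1: φ=-135°, α=105°
  d=(-0.2588,0.9659)  start (2,2)  tX=0.8500 tY=0.6626  stride 1/|dx|=3.8637 1/|dy|=1.0353
    cross y-line → (2,3), t=0.6626
    cross x-line → (1,3), t=0.8500
    cross y-line → (1,4), t=1.6979
    cross y-line → (1,5), t=2.7331 (wall)
  → r_1 = 2.7331
beam 2: φ=-45°, α=195°
  d=(-0.9659,-0.2588)  start (2,2)  tX=0.2278 tY=1.3909  stride 1/|dx|=1.0353 1/|dy|=3.8637
    cross x-line → (1,2), t=0.2278 (wall)
  → r_2 = 0.2278
beam 3: φ=45°, α=285°
  d=(0.2588,-0.9659)  start (2,2)  tX=3.0137 tY=0.3727  stride 1/|dx|=3.8637 1/|dy|=1.0353
    cross y-line → (2,1), t=0.3727
    cross y-line → (2,0), t=1.4080 (wall)
  → r_3 = 1.4080
beam 4: φ=135°, α=15°
  d=(0.9659,0.2588)  start (2,2)  tX=0.8075 tY=2.4728  stride 1/|dx|=1.0353 1/|dy|=3.8637
    cross x-line → (3,2), t=0.8075
    cross x-line → (4,2), t=1.8428
    cross y-line → (4,3), t=2.4728
    cross x-line → (5,3), t=2.8781
    cross x-line → (6,3), t=3.9133 (wall)
  → r_4 = 3.9133

ranges = [2.7331, 0.2278, 1.4080, 3.9133]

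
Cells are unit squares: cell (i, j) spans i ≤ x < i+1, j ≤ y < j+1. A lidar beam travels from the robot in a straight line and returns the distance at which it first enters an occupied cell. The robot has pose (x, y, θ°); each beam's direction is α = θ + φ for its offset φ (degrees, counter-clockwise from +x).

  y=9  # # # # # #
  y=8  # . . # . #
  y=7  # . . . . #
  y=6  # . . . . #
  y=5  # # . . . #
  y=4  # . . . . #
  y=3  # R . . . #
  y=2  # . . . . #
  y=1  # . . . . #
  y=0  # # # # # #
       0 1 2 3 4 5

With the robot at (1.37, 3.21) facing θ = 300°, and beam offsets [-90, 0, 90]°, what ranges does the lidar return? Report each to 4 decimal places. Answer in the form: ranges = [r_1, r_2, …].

ranges = [0.4272, 2.5519, 4.1916]

beam 1: φ=-90°, α=210°
  d=(-0.8660,-0.5000)  start (1,3)  tX=0.4272 tY=0.4200  stride 1/|dx|=1.1547 1/|dy|=2.0000
    cross y-line → (1,2), t=0.4200
    cross x-line → (0,2), t=0.4272 (wall)
  → r_1 = 0.4272
beam 2: φ=0°, α=300°
  d=(0.5000,-0.8660)  start (1,3)  tX=1.2600 tY=0.2425  stride 1/|dx|=2.0000 1/|dy|=1.1547
    cross y-line → (1,2), t=0.2425
    cross x-line → (2,2), t=1.2600
    cross y-line → (2,1), t=1.3972
    cross y-line → (2,0), t=2.5519 (wall)
  → r_2 = 2.5519
beam 3: φ=90°, α=30°
  d=(0.8660,0.5000)  start (1,3)  tX=0.7275 tY=1.5800  stride 1/|dx|=1.1547 1/|dy|=2.0000
    cross x-line → (2,3), t=0.7275
    cross y-line → (2,4), t=1.5800
    cross x-line → (3,4), t=1.8822
    cross x-line → (4,4), t=3.0369
    cross y-line → (4,5), t=3.5800
    cross x-line → (5,5), t=4.1916 (wall)
  → r_3 = 4.1916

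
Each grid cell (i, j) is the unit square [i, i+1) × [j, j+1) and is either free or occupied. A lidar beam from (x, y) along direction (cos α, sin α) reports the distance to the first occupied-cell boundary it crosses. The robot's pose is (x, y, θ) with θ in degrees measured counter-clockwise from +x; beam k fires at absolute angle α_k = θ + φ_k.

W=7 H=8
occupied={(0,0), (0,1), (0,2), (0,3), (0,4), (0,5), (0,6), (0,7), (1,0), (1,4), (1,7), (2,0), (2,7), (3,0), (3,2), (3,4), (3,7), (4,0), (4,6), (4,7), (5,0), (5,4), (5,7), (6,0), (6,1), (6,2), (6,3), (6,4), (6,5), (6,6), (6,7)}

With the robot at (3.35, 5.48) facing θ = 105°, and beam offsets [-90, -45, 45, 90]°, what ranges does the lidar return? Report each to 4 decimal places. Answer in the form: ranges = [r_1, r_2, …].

ranges = [2.7435, 1.3000, 2.7135, 1.8546]

beam 1: φ=-90°, α=15°
  d=(0.9659,0.2588)  start (3,5)  tX=0.6729 tY=2.0091  stride 1/|dx|=1.0353 1/|dy|=3.8637
    cross x-line → (4,5), t=0.6729
    cross x-line → (5,5), t=1.7082
    cross y-line → (5,6), t=2.0091
    cross x-line → (6,6), t=2.7435 (wall)
  → r_1 = 2.7435
beam 2: φ=-45°, α=60°
  d=(0.5000,0.8660)  start (3,5)  tX=1.3000 tY=0.6004  stride 1/|dx|=2.0000 1/|dy|=1.1547
    cross y-line → (3,6), t=0.6004
    cross x-line → (4,6), t=1.3000 (wall)
  → r_2 = 1.3000
beam 3: φ=45°, α=150°
  d=(-0.8660,0.5000)  start (3,5)  tX=0.4041 tY=1.0400  stride 1/|dx|=1.1547 1/|dy|=2.0000
    cross x-line → (2,5), t=0.4041
    cross y-line → (2,6), t=1.0400
    cross x-line → (1,6), t=1.5588
    cross x-line → (0,6), t=2.7135 (wall)
  → r_3 = 2.7135
beam 4: φ=90°, α=195°
  d=(-0.9659,-0.2588)  start (3,5)  tX=0.3623 tY=1.8546  stride 1/|dx|=1.0353 1/|dy|=3.8637
    cross x-line → (2,5), t=0.3623
    cross x-line → (1,5), t=1.3976
    cross y-line → (1,4), t=1.8546 (wall)
  → r_4 = 1.8546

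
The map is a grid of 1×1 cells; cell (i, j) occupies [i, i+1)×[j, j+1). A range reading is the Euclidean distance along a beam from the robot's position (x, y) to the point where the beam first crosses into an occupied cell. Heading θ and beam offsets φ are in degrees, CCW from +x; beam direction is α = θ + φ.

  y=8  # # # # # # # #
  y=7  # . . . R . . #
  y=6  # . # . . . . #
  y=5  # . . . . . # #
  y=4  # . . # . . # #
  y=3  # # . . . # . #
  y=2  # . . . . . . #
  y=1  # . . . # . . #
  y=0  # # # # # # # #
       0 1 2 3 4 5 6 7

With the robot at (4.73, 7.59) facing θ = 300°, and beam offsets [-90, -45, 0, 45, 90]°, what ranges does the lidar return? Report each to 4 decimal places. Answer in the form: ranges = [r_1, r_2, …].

beam 1: φ=-90°, α=210°
  d=(-0.8660,-0.5000)  start (4,7)  tX=0.8429 tY=1.1800  stride 1/|dx|=1.1547 1/|dy|=2.0000
    cross x-line → (3,7), t=0.8429
    cross y-line → (3,6), t=1.1800
    cross x-line → (2,6), t=1.9976 (wall)
  → r_1 = 1.9976
beam 2: φ=-45°, α=255°
  d=(-0.2588,-0.9659)  start (4,7)  tX=2.8205 tY=0.6108  stride 1/|dx|=3.8637 1/|dy|=1.0353
    cross y-line → (4,6), t=0.6108
    cross y-line → (4,5), t=1.6461
    cross y-line → (4,4), t=2.6814
    cross x-line → (3,4), t=2.8205 (wall)
  → r_2 = 2.8205
beam 3: φ=0°, α=300°
  d=(0.5000,-0.8660)  start (4,7)  tX=0.5400 tY=0.6813  stride 1/|dx|=2.0000 1/|dy|=1.1547
    cross x-line → (5,7), t=0.5400
    cross y-line → (5,6), t=0.6813
    cross y-line → (5,5), t=1.8360
    cross x-line → (6,5), t=2.5400 (wall)
  → r_3 = 2.5400
beam 4: φ=45°, α=345°
  d=(0.9659,-0.2588)  start (4,7)  tX=0.2795 tY=2.2796  stride 1/|dx|=1.0353 1/|dy|=3.8637
    cross x-line → (5,7), t=0.2795
    cross x-line → (6,7), t=1.3148
    cross y-line → (6,6), t=2.2796
    cross x-line → (7,6), t=2.3501 (wall)
  → r_4 = 2.3501
beam 5: φ=90°, α=30°
  d=(0.8660,0.5000)  start (4,7)  tX=0.3118 tY=0.8200  stride 1/|dx|=1.1547 1/|dy|=2.0000
    cross x-line → (5,7), t=0.3118
    cross y-line → (5,8), t=0.8200 (wall)
  → r_5 = 0.8200

ranges = [1.9976, 2.8205, 2.5400, 2.3501, 0.8200]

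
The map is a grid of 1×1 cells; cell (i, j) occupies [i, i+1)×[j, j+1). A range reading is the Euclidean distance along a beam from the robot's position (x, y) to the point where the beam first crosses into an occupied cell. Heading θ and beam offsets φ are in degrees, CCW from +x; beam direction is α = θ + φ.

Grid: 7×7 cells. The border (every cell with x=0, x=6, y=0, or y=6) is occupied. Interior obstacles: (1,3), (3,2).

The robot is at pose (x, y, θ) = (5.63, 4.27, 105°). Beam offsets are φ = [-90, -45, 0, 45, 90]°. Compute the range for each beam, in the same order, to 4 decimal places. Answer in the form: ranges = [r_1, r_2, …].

beam 1: φ=-90°, α=15°
  direction (0.9659, 0.2588); cell (5,4); t to first gridline: x 0.3831, y 2.8205 (then +1.0353 / +3.8637)
    (6,4) via x @ 0.3831  # hit
  → r_1 = 0.3831
beam 2: φ=-45°, α=60°
  direction (0.5000, 0.8660); cell (5,4); t to first gridline: x 0.7400, y 0.8429 (then +2.0000 / +1.1547)
    (6,4) via x @ 0.7400  # hit
  → r_2 = 0.7400
beam 3: φ=0°, α=105°
  direction (-0.2588, 0.9659); cell (5,4); t to first gridline: x 2.4341, y 0.7558 (then +3.8637 / +1.0353)
    (5,5) via y @ 0.7558
    (5,6) via y @ 1.7910  # hit
  → r_3 = 1.7910
beam 4: φ=45°, α=150°
  direction (-0.8660, 0.5000); cell (5,4); t to first gridline: x 0.7275, y 1.4600 (then +1.1547 / +2.0000)
    (4,4) via x @ 0.7275
    (4,5) via y @ 1.4600
    (3,5) via x @ 1.8822
    (2,5) via x @ 3.0369
    (2,6) via y @ 3.4600  # hit
  → r_4 = 3.4600
beam 5: φ=90°, α=195°
  direction (-0.9659, -0.2588); cell (5,4); t to first gridline: x 0.6522, y 1.0432 (then +1.0353 / +3.8637)
    (4,4) via x @ 0.6522
    (4,3) via y @ 1.0432
    (3,3) via x @ 1.6875
    (2,3) via x @ 2.7228
    (1,3) via x @ 3.7581  # hit
  → r_5 = 3.7581

ranges = [0.3831, 0.7400, 1.7910, 3.4600, 3.7581]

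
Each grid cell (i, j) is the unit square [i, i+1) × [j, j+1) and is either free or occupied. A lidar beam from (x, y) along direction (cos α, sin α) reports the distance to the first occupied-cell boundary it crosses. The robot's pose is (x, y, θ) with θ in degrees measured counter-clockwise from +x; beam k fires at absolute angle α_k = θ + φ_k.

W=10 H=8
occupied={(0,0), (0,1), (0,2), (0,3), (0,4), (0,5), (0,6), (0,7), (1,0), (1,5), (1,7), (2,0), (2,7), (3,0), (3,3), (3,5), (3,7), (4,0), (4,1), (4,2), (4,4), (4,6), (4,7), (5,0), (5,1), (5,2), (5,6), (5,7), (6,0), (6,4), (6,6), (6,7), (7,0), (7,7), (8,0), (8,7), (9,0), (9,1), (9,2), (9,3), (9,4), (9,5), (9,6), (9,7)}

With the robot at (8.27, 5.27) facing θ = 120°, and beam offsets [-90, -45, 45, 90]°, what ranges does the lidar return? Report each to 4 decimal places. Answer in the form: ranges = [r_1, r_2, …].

ranges = [0.8429, 1.7910, 2.8205, 1.4665]

beam 1: φ=-90°, α=30°
  cosα=0.8660 sinα=0.5000 | (8,5) | tMaxX 0.8429 tMaxY 1.4600 | tΔX 1.1547 tΔY 2.0000
    t=0.8429 [x] (9,5) — stop
  → r_1 = 0.8429
beam 2: φ=-45°, α=75°
  cosα=0.2588 sinα=0.9659 | (8,5) | tMaxX 2.8205 tMaxY 0.7558 | tΔX 3.8637 tΔY 1.0353
    t=0.7558 [y] (8,6)
    t=1.7910 [y] (8,7) — stop
  → r_2 = 1.7910
beam 3: φ=45°, α=165°
  cosα=-0.9659 sinα=0.2588 | (8,5) | tMaxX 0.2795 tMaxY 2.8205 | tΔX 1.0353 tΔY 3.8637
    t=0.2795 [x] (7,5)
    t=1.3148 [x] (6,5)
    t=2.3501 [x] (5,5)
    t=2.8205 [y] (5,6) — stop
  → r_3 = 2.8205
beam 4: φ=90°, α=210°
  cosα=-0.8660 sinα=-0.5000 | (8,5) | tMaxX 0.3118 tMaxY 0.5400 | tΔX 1.1547 tΔY 2.0000
    t=0.3118 [x] (7,5)
    t=0.5400 [y] (7,4)
    t=1.4665 [x] (6,4) — stop
  → r_4 = 1.4665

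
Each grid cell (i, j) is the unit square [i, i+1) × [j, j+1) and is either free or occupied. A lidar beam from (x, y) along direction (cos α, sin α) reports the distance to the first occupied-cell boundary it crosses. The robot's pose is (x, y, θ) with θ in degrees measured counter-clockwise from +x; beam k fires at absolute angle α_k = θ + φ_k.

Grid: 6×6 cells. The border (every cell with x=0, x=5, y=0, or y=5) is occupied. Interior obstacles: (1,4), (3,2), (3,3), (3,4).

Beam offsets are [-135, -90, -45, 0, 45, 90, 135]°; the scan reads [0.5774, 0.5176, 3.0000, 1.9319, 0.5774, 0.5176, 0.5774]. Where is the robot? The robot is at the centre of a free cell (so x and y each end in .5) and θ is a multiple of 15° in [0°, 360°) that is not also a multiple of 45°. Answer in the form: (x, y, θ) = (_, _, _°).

(x, y, θ) = (2.5, 4.5, 285°)

Candidates: 12 free-cell centres × 16 headings = 192 poses. Raycast each; keep the one whose scan matches to 4 dp.
  (1.5, 3.5, 15°): beam 1 = 1.0000 ≠ 0.5774 ✗
  (1.5, 2.5, 120°): beam 1 = 1.5529 ≠ 0.5774 ✗
  (1.5, 3.5, 255°): beam 3 = 0.5774 ≠ 3.0000 ✗
  …
  (2.5, 4.5, 285°): r_1=0.5774, r_2=0.5176, r_3=3.0000, r_4=1.9319, r_5=0.5774, r_6=0.5176, r_7=0.5774 — all match ✓
Only this pose fits every beam.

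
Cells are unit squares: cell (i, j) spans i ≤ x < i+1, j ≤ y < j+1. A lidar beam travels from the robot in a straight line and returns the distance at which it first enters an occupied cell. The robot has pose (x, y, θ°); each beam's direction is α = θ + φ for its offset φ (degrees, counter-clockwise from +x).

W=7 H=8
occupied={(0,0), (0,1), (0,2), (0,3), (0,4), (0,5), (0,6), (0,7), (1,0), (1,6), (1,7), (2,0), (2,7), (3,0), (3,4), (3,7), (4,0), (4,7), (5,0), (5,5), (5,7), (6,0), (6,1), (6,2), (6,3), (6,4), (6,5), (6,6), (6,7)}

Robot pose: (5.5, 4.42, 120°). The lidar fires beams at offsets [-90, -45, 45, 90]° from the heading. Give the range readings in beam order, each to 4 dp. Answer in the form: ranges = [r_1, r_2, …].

beam 1: φ=-90°, α=30°
  d=(0.8660,0.5000)  start (5,4)  tX=0.5774 tY=1.1600  stride 1/|dx|=1.1547 1/|dy|=2.0000
    cross x-line → (6,4), t=0.5774 (wall)
  → r_1 = 0.5774
beam 2: φ=-45°, α=75°
  d=(0.2588,0.9659)  start (5,4)  tX=1.9319 tY=0.6005  stride 1/|dx|=3.8637 1/|dy|=1.0353
    cross y-line → (5,5), t=0.6005 (wall)
  → r_2 = 0.6005
beam 3: φ=45°, α=165°
  d=(-0.9659,0.2588)  start (5,4)  tX=0.5176 tY=2.2409  stride 1/|dx|=1.0353 1/|dy|=3.8637
    cross x-line → (4,4), t=0.5176
    cross x-line → (3,4), t=1.5529 (wall)
  → r_3 = 1.5529
beam 4: φ=90°, α=210°
  d=(-0.8660,-0.5000)  start (5,4)  tX=0.5774 tY=0.8400  stride 1/|dx|=1.1547 1/|dy|=2.0000
    cross x-line → (4,4), t=0.5774
    cross y-line → (4,3), t=0.8400
    cross x-line → (3,3), t=1.7321
    cross y-line → (3,2), t=2.8400
    cross x-line → (2,2), t=2.8868
    cross x-line → (1,2), t=4.0415
    cross y-line → (1,1), t=4.8400
    cross x-line → (0,1), t=5.1962 (wall)
  → r_4 = 5.1962

ranges = [0.5774, 0.6005, 1.5529, 5.1962]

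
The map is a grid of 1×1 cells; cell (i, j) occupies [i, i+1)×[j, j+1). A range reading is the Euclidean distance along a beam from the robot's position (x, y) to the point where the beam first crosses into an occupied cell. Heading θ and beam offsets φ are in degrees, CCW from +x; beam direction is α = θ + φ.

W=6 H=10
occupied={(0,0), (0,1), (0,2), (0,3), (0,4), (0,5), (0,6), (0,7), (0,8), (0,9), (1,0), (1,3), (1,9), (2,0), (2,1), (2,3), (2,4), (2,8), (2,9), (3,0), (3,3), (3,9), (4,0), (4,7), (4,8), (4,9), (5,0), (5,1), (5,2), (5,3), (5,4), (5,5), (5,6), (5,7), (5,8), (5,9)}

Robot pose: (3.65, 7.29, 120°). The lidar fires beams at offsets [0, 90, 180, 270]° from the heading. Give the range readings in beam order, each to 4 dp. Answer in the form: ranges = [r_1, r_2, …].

beam 1: φ=0°, α=120°
  direction (-0.5000, 0.8660); cell (3,7); t to first gridline: x 1.3000, y 0.8198 (then +2.0000 / +1.1547)
    (3,8) via y @ 0.8198
    (2,8) via x @ 1.3000  # hit
  → r_1 = 1.3000
beam 2: φ=90°, α=210°
  direction (-0.8660, -0.5000); cell (3,7); t to first gridline: x 0.7506, y 0.5800 (then +1.1547 / +2.0000)
    (3,6) via y @ 0.5800
    (2,6) via x @ 0.7506
    (1,6) via x @ 1.9053
    (1,5) via y @ 2.5800
    (0,5) via x @ 3.0600  # hit
  → r_2 = 3.0600
beam 3: φ=180°, α=300°
  direction (0.5000, -0.8660); cell (3,7); t to first gridline: x 0.7000, y 0.3349 (then +2.0000 / +1.1547)
    (3,6) via y @ 0.3349
    (4,6) via x @ 0.7000
    (4,5) via y @ 1.4896
    (4,4) via y @ 2.6443
    (5,4) via x @ 2.7000  # hit
  → r_3 = 2.7000
beam 4: φ=270°, α=30°
  direction (0.8660, 0.5000); cell (3,7); t to first gridline: x 0.4041, y 1.4200 (then +1.1547 / +2.0000)
    (4,7) via x @ 0.4041  # hit
  → r_4 = 0.4041

ranges = [1.3000, 3.0600, 2.7000, 0.4041]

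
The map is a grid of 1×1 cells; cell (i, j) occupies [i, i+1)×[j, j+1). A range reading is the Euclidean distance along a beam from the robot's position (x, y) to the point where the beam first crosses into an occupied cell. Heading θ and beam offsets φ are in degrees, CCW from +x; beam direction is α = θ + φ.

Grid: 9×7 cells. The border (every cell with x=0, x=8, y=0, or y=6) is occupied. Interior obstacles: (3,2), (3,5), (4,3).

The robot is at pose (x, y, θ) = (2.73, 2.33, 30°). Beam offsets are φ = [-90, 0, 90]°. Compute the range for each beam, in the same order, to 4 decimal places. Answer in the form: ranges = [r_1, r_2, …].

beam 1: φ=-90°, α=300°
  direction (0.5000, -0.8660); cell (2,2); t to first gridline: x 0.5400, y 0.3811 (then +2.0000 / +1.1547)
    (2,1) via y @ 0.3811
    (3,1) via x @ 0.5400
    (3,0) via y @ 1.5358  # hit
  → r_1 = 1.5358
beam 2: φ=0°, α=30°
  direction (0.8660, 0.5000); cell (2,2); t to first gridline: x 0.3118, y 1.3400 (then +1.1547 / +2.0000)
    (3,2) via x @ 0.3118  # hit
  → r_2 = 0.3118
beam 3: φ=90°, α=120°
  direction (-0.5000, 0.8660); cell (2,2); t to first gridline: x 1.4600, y 0.7736 (then +2.0000 / +1.1547)
    (2,3) via y @ 0.7736
    (1,3) via x @ 1.4600
    (1,4) via y @ 1.9283
    (1,5) via y @ 3.0831
    (0,5) via x @ 3.4600  # hit
  → r_3 = 3.4600

ranges = [1.5358, 0.3118, 3.4600]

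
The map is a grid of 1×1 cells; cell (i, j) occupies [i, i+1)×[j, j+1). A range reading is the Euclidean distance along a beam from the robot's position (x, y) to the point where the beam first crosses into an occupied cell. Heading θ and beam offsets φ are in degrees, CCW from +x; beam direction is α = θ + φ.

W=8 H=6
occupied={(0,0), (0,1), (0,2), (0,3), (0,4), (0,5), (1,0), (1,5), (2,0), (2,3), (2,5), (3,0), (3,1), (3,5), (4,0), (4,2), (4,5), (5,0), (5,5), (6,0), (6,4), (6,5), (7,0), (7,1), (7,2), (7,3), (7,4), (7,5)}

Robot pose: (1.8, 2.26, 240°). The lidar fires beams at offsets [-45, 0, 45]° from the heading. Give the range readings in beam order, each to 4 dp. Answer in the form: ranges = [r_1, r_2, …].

ranges = [0.8282, 1.4549, 1.3044]

beam 1: φ=-45°, α=195°
  cosα=-0.9659 sinα=-0.2588 | (1,2) | tMaxX 0.8282 tMaxY 1.0046 | tΔX 1.0353 tΔY 3.8637
    t=0.8282 [x] (0,2) — stop
  → r_1 = 0.8282
beam 2: φ=0°, α=240°
  cosα=-0.5000 sinα=-0.8660 | (1,2) | tMaxX 1.6000 tMaxY 0.3002 | tΔX 2.0000 tΔY 1.1547
    t=0.3002 [y] (1,1)
    t=1.4549 [y] (1,0) — stop
  → r_2 = 1.4549
beam 3: φ=45°, α=285°
  cosα=0.2588 sinα=-0.9659 | (1,2) | tMaxX 0.7727 tMaxY 0.2692 | tΔX 3.8637 tΔY 1.0353
    t=0.2692 [y] (1,1)
    t=0.7727 [x] (2,1)
    t=1.3044 [y] (2,0) — stop
  → r_3 = 1.3044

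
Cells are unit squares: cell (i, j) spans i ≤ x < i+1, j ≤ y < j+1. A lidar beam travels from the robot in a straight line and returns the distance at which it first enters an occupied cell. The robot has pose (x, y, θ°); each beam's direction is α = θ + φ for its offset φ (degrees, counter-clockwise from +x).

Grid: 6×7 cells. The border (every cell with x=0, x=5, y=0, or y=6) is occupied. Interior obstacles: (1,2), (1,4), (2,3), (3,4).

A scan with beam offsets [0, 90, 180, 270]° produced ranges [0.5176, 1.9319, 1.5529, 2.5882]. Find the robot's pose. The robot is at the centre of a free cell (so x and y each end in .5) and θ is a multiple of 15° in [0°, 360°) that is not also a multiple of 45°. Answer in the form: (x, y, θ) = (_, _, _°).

Enumerate (i+0.5, j+0.5, θ) over the 16 free cells and 16 admissible headings. For each, cast all 4 beams and compare to the given ranges.
  (1.5, 5.5, 345°): beam 1 = 1.9319 ≠ 0.5176 ✗
  (3.5, 2.5, 15°): beam 1 = 1.5529 ≠ 0.5176 ✗
  (1.5, 3.5, 105°): beam 2 = 0.5176 ≠ 1.9319 ✗
  (4.5, 5.5, 195°): beam 1 = 2.5882 ≠ 0.5176 ✗
  (4.5, 5.5, 15°): beam 2 = 0.5176 ≠ 1.9319 ✗
  …
  (4.5, 3.5, 345°): r_1=0.5176, r_2=1.9319, r_3=1.5529, r_4=2.5882 — all match ✓
Unique over the lattice → pose = (4.5, 3.5, 345°).

(x, y, θ) = (4.5, 3.5, 345°)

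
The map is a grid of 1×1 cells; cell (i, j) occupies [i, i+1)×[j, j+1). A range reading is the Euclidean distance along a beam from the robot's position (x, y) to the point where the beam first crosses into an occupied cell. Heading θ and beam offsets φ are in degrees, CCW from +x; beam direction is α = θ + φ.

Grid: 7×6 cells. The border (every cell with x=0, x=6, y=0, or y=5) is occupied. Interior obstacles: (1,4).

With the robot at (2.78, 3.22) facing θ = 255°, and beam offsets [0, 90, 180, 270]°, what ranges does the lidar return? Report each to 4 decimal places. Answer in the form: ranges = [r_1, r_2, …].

ranges = [2.2983, 3.3336, 1.8428, 1.8428]

beam 1: φ=0°, α=255°
  dir = (cos 255°, sin 255°) = (-0.2588, -0.9659); from cell (2,3)
  next x-line at t=3.0137, next y-line at t=0.2278; Δt_x=3.8637, Δt_y=1.0353
    y: enter (2,2) at t=0.2278
    y: enter (2,1) at t=1.2630
    y: enter (2,0) at t=2.2983 ← occupied
  → r_1 = 2.2983
beam 2: φ=90°, α=345°
  dir = (cos 345°, sin 345°) = (0.9659, -0.2588); from cell (2,3)
  next x-line at t=0.2278, next y-line at t=0.8500; Δt_x=1.0353, Δt_y=3.8637
    x: enter (3,3) at t=0.2278
    y: enter (3,2) at t=0.8500
    x: enter (4,2) at t=1.2630
    x: enter (5,2) at t=2.2983
    x: enter (6,2) at t=3.3336 ← occupied
  → r_2 = 3.3336
beam 3: φ=180°, α=75°
  dir = (cos 75°, sin 75°) = (0.2588, 0.9659); from cell (2,3)
  next x-line at t=0.8500, next y-line at t=0.8075; Δt_x=3.8637, Δt_y=1.0353
    y: enter (2,4) at t=0.8075
    x: enter (3,4) at t=0.8500
    y: enter (3,5) at t=1.8428 ← occupied
  → r_3 = 1.8428
beam 4: φ=270°, α=165°
  dir = (cos 165°, sin 165°) = (-0.9659, 0.2588); from cell (2,3)
  next x-line at t=0.8075, next y-line at t=3.0137; Δt_x=1.0353, Δt_y=3.8637
    x: enter (1,3) at t=0.8075
    x: enter (0,3) at t=1.8428 ← occupied
  → r_4 = 1.8428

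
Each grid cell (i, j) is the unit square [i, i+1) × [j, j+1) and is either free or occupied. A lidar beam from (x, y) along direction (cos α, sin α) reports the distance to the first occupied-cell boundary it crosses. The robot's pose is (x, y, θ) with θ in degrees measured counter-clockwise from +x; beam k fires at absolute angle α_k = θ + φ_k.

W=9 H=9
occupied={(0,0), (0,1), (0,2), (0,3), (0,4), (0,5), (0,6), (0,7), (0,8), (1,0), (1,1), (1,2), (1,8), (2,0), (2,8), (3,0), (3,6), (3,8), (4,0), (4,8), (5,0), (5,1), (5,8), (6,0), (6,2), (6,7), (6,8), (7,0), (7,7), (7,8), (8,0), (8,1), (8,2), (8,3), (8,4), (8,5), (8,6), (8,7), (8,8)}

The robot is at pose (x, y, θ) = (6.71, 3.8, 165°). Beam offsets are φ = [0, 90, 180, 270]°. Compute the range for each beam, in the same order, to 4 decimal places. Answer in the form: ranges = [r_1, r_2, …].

beam 1: φ=0°, α=165°
  direction (-0.9659, 0.2588); cell (6,3); t to first gridline: x 0.7350, y 0.7727 (then +1.0353 / +3.8637)
    (5,3) via x @ 0.7350
    (5,4) via y @ 0.7727
    (4,4) via x @ 1.7703
    (3,4) via x @ 2.8056
    (2,4) via x @ 3.8409
    (2,5) via y @ 4.6364
    (1,5) via x @ 4.8762
    (0,5) via x @ 5.9114  # hit
  → r_1 = 5.9114
beam 2: φ=90°, α=255°
  direction (-0.2588, -0.9659); cell (6,3); t to first gridline: x 2.7432, y 0.8282 (then +3.8637 / +1.0353)
    (6,2) via y @ 0.8282  # hit
  → r_2 = 0.8282
beam 3: φ=180°, α=345°
  direction (0.9659, -0.2588); cell (6,3); t to first gridline: x 0.3002, y 3.0910 (then +1.0353 / +3.8637)
    (7,3) via x @ 0.3002
    (8,3) via x @ 1.3355  # hit
  → r_3 = 1.3355
beam 4: φ=270°, α=75°
  direction (0.2588, 0.9659); cell (6,3); t to first gridline: x 1.1205, y 0.2071 (then +3.8637 / +1.0353)
    (6,4) via y @ 0.2071
    (7,4) via x @ 1.1205
    (7,5) via y @ 1.2423
    (7,6) via y @ 2.2776
    (7,7) via y @ 3.3129  # hit
  → r_4 = 3.3129

ranges = [5.9114, 0.8282, 1.3355, 3.3129]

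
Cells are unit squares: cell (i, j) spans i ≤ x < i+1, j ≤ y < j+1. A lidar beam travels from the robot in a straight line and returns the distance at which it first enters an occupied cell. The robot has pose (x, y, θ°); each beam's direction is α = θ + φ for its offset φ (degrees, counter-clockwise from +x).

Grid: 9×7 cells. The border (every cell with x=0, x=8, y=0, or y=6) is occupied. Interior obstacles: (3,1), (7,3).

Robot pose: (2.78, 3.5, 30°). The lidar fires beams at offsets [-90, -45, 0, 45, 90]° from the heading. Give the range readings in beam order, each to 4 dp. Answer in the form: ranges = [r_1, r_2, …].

ranges = [1.7321, 5.4041, 5.0000, 2.5882, 2.8868]

beam 1: φ=-90°, α=300°
  cosα=0.5000 sinα=-0.8660 | (2,3) | tMaxX 0.4400 tMaxY 0.5774 | tΔX 2.0000 tΔY 1.1547
    t=0.4400 [x] (3,3)
    t=0.5774 [y] (3,2)
    t=1.7321 [y] (3,1) — stop
  → r_1 = 1.7321
beam 2: φ=-45°, α=345°
  cosα=0.9659 sinα=-0.2588 | (2,3) | tMaxX 0.2278 tMaxY 1.9319 | tΔX 1.0353 tΔY 3.8637
    t=0.2278 [x] (3,3)
    t=1.2630 [x] (4,3)
    t=1.9319 [y] (4,2)
    t=2.2983 [x] (5,2)
    t=3.3336 [x] (6,2)
    t=4.3689 [x] (7,2)
    t=5.4041 [x] (8,2) — stop
  → r_2 = 5.4041
beam 3: φ=0°, α=30°
  cosα=0.8660 sinα=0.5000 | (2,3) | tMaxX 0.2540 tMaxY 1.0000 | tΔX 1.1547 tΔY 2.0000
    t=0.2540 [x] (3,3)
    t=1.0000 [y] (3,4)
    t=1.4087 [x] (4,4)
    t=2.5634 [x] (5,4)
    t=3.0000 [y] (5,5)
    t=3.7181 [x] (6,5)
    t=4.8728 [x] (7,5)
    t=5.0000 [y] (7,6) — stop
  → r_3 = 5.0000
beam 4: φ=45°, α=75°
  cosα=0.2588 sinα=0.9659 | (2,3) | tMaxX 0.8500 tMaxY 0.5176 | tΔX 3.8637 tΔY 1.0353
    t=0.5176 [y] (2,4)
    t=0.8500 [x] (3,4)
    t=1.5529 [y] (3,5)
    t=2.5882 [y] (3,6) — stop
  → r_4 = 2.5882
beam 5: φ=90°, α=120°
  cosα=-0.5000 sinα=0.8660 | (2,3) | tMaxX 1.5600 tMaxY 0.5774 | tΔX 2.0000 tΔY 1.1547
    t=0.5774 [y] (2,4)
    t=1.5600 [x] (1,4)
    t=1.7321 [y] (1,5)
    t=2.8868 [y] (1,6) — stop
  → r_5 = 2.8868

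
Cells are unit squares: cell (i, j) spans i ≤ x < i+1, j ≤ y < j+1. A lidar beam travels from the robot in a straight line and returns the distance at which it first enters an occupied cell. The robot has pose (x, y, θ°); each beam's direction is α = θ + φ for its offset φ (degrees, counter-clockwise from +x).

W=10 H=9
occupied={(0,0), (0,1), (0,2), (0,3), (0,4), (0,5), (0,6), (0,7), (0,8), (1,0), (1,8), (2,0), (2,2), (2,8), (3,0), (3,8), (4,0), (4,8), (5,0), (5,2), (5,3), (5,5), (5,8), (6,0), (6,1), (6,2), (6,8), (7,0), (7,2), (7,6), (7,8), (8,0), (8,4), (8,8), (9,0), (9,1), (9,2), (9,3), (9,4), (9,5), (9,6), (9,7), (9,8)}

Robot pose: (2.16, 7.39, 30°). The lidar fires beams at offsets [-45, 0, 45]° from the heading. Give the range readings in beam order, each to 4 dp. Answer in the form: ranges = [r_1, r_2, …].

beam 1: φ=-45°, α=345°
  d=(0.9659,-0.2588)  start (2,7)  tX=0.8696 tY=1.5068  stride 1/|dx|=1.0353 1/|dy|=3.8637
    cross x-line → (3,7), t=0.8696
    cross y-line → (3,6), t=1.5068
    cross x-line → (4,6), t=1.9049
    cross x-line → (5,6), t=2.9402
    cross x-line → (6,6), t=3.9755
    cross x-line → (7,6), t=5.0107 (wall)
  → r_1 = 5.0107
beam 2: φ=0°, α=30°
  d=(0.8660,0.5000)  start (2,7)  tX=0.9699 tY=1.2200  stride 1/|dx|=1.1547 1/|dy|=2.0000
    cross x-line → (3,7), t=0.9699
    cross y-line → (3,8), t=1.2200 (wall)
  → r_2 = 1.2200
beam 3: φ=45°, α=75°
  d=(0.2588,0.9659)  start (2,7)  tX=3.2455 tY=0.6315  stride 1/|dx|=3.8637 1/|dy|=1.0353
    cross y-line → (2,8), t=0.6315 (wall)
  → r_3 = 0.6315

ranges = [5.0107, 1.2200, 0.6315]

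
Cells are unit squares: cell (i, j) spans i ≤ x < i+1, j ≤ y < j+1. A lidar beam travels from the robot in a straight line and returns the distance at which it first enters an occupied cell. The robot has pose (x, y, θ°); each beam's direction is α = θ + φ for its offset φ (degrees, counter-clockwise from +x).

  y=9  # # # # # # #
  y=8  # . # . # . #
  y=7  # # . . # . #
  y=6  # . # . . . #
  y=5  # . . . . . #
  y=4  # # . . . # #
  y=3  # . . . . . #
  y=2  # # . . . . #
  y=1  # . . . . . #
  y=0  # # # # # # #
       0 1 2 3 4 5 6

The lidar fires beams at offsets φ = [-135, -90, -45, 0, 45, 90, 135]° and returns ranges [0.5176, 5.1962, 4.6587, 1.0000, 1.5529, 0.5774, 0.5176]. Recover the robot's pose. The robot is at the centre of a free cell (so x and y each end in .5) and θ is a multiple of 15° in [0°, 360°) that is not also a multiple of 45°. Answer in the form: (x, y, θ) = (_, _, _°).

(x, y, θ) = (1.5, 5.5, 60°)

Candidates: 32 free-cell centres × 16 headings = 512 poses. Raycast each; keep the one whose scan matches to 4 dp.
  (5.5, 1.5, 240°): beam 1 = 5.6940 ≠ 0.5176 ✗
  (3.5, 8.5, 30°): beam 1 = 1.9319 ≠ 0.5176 ✗
  (5.5, 6.5, 60°): beam 1 = 1.5529 ≠ 0.5176 ✗
  (3.5, 5.5, 60°): beam 1 = 4.6587 ≠ 0.5176 ✗
  …
  (1.5, 5.5, 60°): r_1=0.5176, r_2=5.1962, r_3=4.6587, r_4=1.0000, r_5=1.5529, r_6=0.5774, r_7=0.5176 — all match ✓
Only this pose fits every beam.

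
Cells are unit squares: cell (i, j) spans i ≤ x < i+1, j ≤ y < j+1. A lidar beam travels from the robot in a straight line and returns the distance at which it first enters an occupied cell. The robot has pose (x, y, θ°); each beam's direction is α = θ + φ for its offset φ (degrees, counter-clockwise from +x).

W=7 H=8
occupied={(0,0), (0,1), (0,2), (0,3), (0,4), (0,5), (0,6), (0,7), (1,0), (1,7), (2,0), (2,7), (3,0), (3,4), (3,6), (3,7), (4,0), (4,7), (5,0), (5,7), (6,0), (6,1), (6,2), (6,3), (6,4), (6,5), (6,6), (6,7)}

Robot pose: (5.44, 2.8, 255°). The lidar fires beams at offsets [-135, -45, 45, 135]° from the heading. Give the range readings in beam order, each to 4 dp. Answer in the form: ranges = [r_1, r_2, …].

beam 1: φ=-135°, α=120°
  cosα=-0.5000 sinα=0.8660 | (5,2) | tMaxX 0.8800 tMaxY 0.2309 | tΔX 2.0000 tΔY 1.1547
    t=0.2309 [y] (5,3)
    t=0.8800 [x] (4,3)
    t=1.3856 [y] (4,4)
    t=2.5403 [y] (4,5)
    t=2.8800 [x] (3,5)
    t=3.6950 [y] (3,6) — stop
  → r_1 = 3.6950
beam 2: φ=-45°, α=210°
  cosα=-0.8660 sinα=-0.5000 | (5,2) | tMaxX 0.5081 tMaxY 1.6000 | tΔX 1.1547 tΔY 2.0000
    t=0.5081 [x] (4,2)
    t=1.6000 [y] (4,1)
    t=1.6628 [x] (3,1)
    t=2.8175 [x] (2,1)
    t=3.6000 [y] (2,0) — stop
  → r_2 = 3.6000
beam 3: φ=45°, α=300°
  cosα=0.5000 sinα=-0.8660 | (5,2) | tMaxX 1.1200 tMaxY 0.9238 | tΔX 2.0000 tΔY 1.1547
    t=0.9238 [y] (5,1)
    t=1.1200 [x] (6,1) — stop
  → r_3 = 1.1200
beam 4: φ=135°, α=30°
  cosα=0.8660 sinα=0.5000 | (5,2) | tMaxX 0.6466 tMaxY 0.4000 | tΔX 1.1547 tΔY 2.0000
    t=0.4000 [y] (5,3)
    t=0.6466 [x] (6,3) — stop
  → r_4 = 0.6466

ranges = [3.6950, 3.6000, 1.1200, 0.6466]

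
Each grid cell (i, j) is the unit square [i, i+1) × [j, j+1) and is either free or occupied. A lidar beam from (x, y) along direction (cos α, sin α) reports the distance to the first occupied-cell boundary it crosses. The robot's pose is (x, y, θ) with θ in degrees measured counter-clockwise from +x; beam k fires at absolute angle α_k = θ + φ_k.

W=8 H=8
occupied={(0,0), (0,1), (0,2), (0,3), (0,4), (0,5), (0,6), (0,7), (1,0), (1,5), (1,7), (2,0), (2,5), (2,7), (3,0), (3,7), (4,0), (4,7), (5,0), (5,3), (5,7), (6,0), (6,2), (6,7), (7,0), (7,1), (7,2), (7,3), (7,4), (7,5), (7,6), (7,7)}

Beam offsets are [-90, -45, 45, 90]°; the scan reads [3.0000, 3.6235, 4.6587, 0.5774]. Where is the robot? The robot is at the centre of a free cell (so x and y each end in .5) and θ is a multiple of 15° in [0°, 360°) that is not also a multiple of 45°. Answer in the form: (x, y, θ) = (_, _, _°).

(x, y, θ) = (2.5, 4.5, 330°)

The pose lattice has 32·16 = 512 candidates. Test each by forward raycasting.
  (6.5, 5.5, 120°): beam 1 = 0.5774 ≠ 3.0000 ✗
  (3.5, 6.5, 195°): beam 1 = 0.5176 ≠ 3.0000 ✗
  (4.5, 6.5, 330°): beam 1 = 6.3509 ≠ 3.0000 ✗
  …
  (2.5, 4.5, 330°): r_1=3.0000, r_2=3.6235, r_3=4.6587, r_4=0.5774 — all match ✓
Unique over the lattice → pose = (2.5, 4.5, 330°).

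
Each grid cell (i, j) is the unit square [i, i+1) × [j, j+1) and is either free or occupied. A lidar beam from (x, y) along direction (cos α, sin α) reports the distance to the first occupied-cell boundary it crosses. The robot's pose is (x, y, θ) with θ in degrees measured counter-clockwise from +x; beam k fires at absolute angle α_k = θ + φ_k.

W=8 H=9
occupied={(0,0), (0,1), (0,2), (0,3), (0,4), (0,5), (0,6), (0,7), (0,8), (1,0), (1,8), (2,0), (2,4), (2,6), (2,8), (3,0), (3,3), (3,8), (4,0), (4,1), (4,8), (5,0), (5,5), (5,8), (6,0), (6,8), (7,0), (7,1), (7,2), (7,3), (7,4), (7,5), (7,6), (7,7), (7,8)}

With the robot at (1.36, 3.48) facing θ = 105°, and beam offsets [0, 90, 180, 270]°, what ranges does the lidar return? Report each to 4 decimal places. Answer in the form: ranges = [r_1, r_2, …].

ranges = [1.3909, 0.3727, 2.5675, 1.6979]

beam 1: φ=0°, α=105°
  dir = (cos 105°, sin 105°) = (-0.2588, 0.9659); from cell (1,3)
  next x-line at t=1.3909, next y-line at t=0.5383; Δt_x=3.8637, Δt_y=1.0353
    y: enter (1,4) at t=0.5383
    x: enter (0,4) at t=1.3909 ← occupied
  → r_1 = 1.3909
beam 2: φ=90°, α=195°
  dir = (cos 195°, sin 195°) = (-0.9659, -0.2588); from cell (1,3)
  next x-line at t=0.3727, next y-line at t=1.8546; Δt_x=1.0353, Δt_y=3.8637
    x: enter (0,3) at t=0.3727 ← occupied
  → r_2 = 0.3727
beam 3: φ=180°, α=285°
  dir = (cos 285°, sin 285°) = (0.2588, -0.9659); from cell (1,3)
  next x-line at t=2.4728, next y-line at t=0.4969; Δt_x=3.8637, Δt_y=1.0353
    y: enter (1,2) at t=0.4969
    y: enter (1,1) at t=1.5322
    x: enter (2,1) at t=2.4728
    y: enter (2,0) at t=2.5675 ← occupied
  → r_3 = 2.5675
beam 4: φ=270°, α=15°
  dir = (cos 15°, sin 15°) = (0.9659, 0.2588); from cell (1,3)
  next x-line at t=0.6626, next y-line at t=2.0091; Δt_x=1.0353, Δt_y=3.8637
    x: enter (2,3) at t=0.6626
    x: enter (3,3) at t=1.6979 ← occupied
  → r_4 = 1.6979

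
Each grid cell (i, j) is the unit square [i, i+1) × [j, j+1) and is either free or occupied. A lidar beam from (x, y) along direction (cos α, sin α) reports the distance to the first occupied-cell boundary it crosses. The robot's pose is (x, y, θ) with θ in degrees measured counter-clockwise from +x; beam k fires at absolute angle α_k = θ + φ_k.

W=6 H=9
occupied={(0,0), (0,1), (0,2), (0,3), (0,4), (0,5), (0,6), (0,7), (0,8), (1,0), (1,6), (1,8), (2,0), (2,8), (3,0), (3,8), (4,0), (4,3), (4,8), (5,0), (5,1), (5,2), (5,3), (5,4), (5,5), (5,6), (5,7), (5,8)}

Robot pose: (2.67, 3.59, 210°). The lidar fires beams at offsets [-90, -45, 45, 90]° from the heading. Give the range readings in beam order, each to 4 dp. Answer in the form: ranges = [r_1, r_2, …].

beam 1: φ=-90°, α=120°
  dir = (cos 120°, sin 120°) = (-0.5000, 0.8660); from cell (2,3)
  next x-line at t=1.3400, next y-line at t=0.4734; Δt_x=2.0000, Δt_y=1.1547
    y: enter (2,4) at t=0.4734
    x: enter (1,4) at t=1.3400
    y: enter (1,5) at t=1.6281
    y: enter (1,6) at t=2.7828 ← occupied
  → r_1 = 2.7828
beam 2: φ=-45°, α=165°
  dir = (cos 165°, sin 165°) = (-0.9659, 0.2588); from cell (2,3)
  next x-line at t=0.6936, next y-line at t=1.5841; Δt_x=1.0353, Δt_y=3.8637
    x: enter (1,3) at t=0.6936
    y: enter (1,4) at t=1.5841
    x: enter (0,4) at t=1.7289 ← occupied
  → r_2 = 1.7289
beam 3: φ=45°, α=255°
  dir = (cos 255°, sin 255°) = (-0.2588, -0.9659); from cell (2,3)
  next x-line at t=2.5887, next y-line at t=0.6108; Δt_x=3.8637, Δt_y=1.0353
    y: enter (2,2) at t=0.6108
    y: enter (2,1) at t=1.6461
    x: enter (1,1) at t=2.5887
    y: enter (1,0) at t=2.6814 ← occupied
  → r_3 = 2.6814
beam 4: φ=90°, α=300°
  dir = (cos 300°, sin 300°) = (0.5000, -0.8660); from cell (2,3)
  next x-line at t=0.6600, next y-line at t=0.6813; Δt_x=2.0000, Δt_y=1.1547
    x: enter (3,3) at t=0.6600
    y: enter (3,2) at t=0.6813
    y: enter (3,1) at t=1.8360
    x: enter (4,1) at t=2.6600
    y: enter (4,0) at t=2.9907 ← occupied
  → r_4 = 2.9907

ranges = [2.7828, 1.7289, 2.6814, 2.9907]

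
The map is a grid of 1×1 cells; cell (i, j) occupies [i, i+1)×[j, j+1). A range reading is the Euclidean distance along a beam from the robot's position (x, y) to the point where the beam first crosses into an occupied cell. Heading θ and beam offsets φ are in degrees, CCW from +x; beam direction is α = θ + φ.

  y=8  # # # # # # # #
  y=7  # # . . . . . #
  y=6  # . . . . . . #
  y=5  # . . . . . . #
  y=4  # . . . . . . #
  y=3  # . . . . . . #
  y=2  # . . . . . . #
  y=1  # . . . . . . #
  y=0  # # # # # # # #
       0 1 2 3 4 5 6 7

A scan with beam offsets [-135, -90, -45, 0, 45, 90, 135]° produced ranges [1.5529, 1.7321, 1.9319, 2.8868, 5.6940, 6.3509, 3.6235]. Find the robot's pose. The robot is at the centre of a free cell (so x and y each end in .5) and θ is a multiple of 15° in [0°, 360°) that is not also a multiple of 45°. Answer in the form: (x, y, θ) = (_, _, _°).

(x, y, θ) = (3.5, 6.5, 210°)

Candidates: 41 free-cell centres × 16 headings = 656 poses. Raycast each; keep the one whose scan matches to 4 dp.
  (4.5, 3.5, 165°): beam 1 = 2.8868 ≠ 1.5529 ✗
  (2.5, 4.5, 195°): beam 1 = 4.0415 ≠ 1.5529 ✗
  (5.5, 3.5, 30°): beam 1 = 2.5882 ≠ 1.5529 ✗
  (6.5, 7.5, 255°): beam 1 = 0.5774 ≠ 1.5529 ✗
  …
  (3.5, 6.5, 210°): r_1=1.5529, r_2=1.7321, r_3=1.9319, r_4=2.8868, r_5=5.6940, r_6=6.3509, r_7=3.6235 — all match ✓
Only this pose fits every beam.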